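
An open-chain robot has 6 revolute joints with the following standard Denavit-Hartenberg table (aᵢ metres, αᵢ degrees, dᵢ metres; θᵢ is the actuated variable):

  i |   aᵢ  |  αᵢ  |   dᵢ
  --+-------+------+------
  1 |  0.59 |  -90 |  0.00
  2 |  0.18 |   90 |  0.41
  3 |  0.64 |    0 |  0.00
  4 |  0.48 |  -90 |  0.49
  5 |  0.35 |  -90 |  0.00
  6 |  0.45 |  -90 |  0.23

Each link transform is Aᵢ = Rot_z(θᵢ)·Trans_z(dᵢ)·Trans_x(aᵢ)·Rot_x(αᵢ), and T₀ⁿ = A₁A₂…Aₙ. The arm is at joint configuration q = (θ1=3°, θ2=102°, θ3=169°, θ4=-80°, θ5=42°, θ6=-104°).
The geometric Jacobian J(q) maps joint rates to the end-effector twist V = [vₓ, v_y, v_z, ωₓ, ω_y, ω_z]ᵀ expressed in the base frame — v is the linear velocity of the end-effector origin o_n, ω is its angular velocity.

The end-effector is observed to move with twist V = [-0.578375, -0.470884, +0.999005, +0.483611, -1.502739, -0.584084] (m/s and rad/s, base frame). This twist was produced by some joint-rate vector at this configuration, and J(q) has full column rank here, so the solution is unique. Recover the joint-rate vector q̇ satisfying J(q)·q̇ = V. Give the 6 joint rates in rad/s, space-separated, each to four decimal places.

o_n = [0.8704, 1.0920, 0.8241]
J₁: ẑ×o_n = [-1.0920, 0.8704, 0.0000], ω = ẑ
J2: z=[-0.0523, 0.9986, 0.0000] o=[0.5892, 0.0309, 0.0000] → [0.8229, 0.0431, -0.3364, -0.0523, 0.9986, 0.0000]
J3: z=[0.9768, 0.0512, -0.2079] o=[0.5304, 0.4384, -0.1761] → [0.1871, -1.0476, 0.6211, 0.9768, 0.0512, -0.2079]
J4: z=[0.9768, 0.0512, -0.2079] o=[0.6544, 0.5671, 0.4384] → [0.1289, -0.4216, 0.5016, 0.9768, 0.0512, -0.2079]
J5: z=[0.2067, 0.0283, 0.9780] o=[1.1062, 1.0714, 0.3284] → [-0.0061, -0.3330, 0.0109, 0.2067, 0.0283, 0.9780]
J6: z=[-0.6885, -0.7060, 0.1659] o=[0.8629, 1.3191, 0.3726] → [-0.2810, 0.3121, 0.1617, -0.6885, -0.7060, 0.1659]
q̇ = J⁺·V = [-0.2880, -0.9830, 0.0890, 0.9670, -0.2150, 0.8060]

-0.2880 -0.9830 0.0890 0.9670 -0.2150 0.8060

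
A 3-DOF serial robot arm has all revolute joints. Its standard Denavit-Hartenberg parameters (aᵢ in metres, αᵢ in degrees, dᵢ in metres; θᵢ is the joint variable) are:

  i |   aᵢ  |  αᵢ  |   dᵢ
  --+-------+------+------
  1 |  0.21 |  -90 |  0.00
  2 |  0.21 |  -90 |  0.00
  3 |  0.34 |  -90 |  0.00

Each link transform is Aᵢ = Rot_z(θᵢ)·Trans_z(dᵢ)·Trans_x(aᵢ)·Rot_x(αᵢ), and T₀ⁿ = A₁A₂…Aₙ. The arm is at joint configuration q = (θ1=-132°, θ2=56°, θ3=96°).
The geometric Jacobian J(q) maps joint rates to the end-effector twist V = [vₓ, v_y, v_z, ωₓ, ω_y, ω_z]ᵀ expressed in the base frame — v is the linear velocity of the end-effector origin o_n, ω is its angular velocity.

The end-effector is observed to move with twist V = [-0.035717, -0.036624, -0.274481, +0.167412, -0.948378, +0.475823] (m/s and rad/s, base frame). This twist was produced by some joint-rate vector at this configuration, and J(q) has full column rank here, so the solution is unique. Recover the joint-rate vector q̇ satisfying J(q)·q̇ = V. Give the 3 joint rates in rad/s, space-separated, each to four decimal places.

0.0760 0.7590 -0.7150

o_n = [-0.4571, -0.0023, -0.1446]
J₁: ẑ×o_n = [0.0023, -0.4571, 0.0000], ω = ẑ
J2: z=[0.7431, -0.6691, 0.0000] o=[-0.1405, -0.1561, 0.0000] → [0.0968, 0.1075, -0.0976, 0.7431, -0.6691, 0.0000]
J3: z=[0.5547, 0.6161, -0.5592] o=[-0.2191, -0.2433, -0.1741] → [0.1529, 0.1167, 0.2803, 0.5547, 0.6161, -0.5592]
q̇ = J⁺·V = [0.0760, 0.7590, -0.7150]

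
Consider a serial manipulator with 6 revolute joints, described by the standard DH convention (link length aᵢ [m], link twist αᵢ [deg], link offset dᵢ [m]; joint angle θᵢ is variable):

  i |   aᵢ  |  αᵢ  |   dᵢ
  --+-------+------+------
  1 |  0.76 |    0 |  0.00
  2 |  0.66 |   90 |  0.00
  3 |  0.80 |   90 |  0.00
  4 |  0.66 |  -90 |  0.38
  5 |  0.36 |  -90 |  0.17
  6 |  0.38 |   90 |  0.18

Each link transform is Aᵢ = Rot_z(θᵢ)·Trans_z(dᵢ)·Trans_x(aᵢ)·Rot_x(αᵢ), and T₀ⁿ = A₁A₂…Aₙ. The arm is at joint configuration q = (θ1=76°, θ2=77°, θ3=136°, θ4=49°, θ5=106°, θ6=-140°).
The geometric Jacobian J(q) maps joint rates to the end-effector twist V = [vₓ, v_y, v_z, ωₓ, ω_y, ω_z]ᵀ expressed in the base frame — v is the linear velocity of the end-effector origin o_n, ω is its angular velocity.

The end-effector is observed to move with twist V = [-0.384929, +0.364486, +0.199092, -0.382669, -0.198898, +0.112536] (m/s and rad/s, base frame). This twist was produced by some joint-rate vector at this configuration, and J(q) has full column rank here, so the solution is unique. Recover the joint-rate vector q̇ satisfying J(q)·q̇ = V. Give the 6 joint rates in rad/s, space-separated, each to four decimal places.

-0.4060 -0.1120 -0.9370 0.8030 0.1900 -0.6360

o_n = [0.1638, 1.4491, 0.8132]
J₁: ẑ×o_n = [-1.4491, 0.1638, 0.0000], ω = ẑ
J2: z=[0.0000, 0.0000, 1.0000] o=[0.1839, 0.7374, 0.0000] → [-0.7117, -0.0201, 0.0000, 0.0000, 0.0000, 1.0000]
J3: z=[0.4540, 0.8910, 0.0000] o=[-0.4042, 1.0371, 0.0000] → [0.7246, -0.3692, -0.3190, 0.4540, 0.8910, 0.0000]
J4: z=[-0.6189, 0.3154, 0.7193] o=[0.1085, 0.7758, 0.5557] → [-0.4031, 0.1991, -0.4341, -0.6189, 0.3154, 0.7193]
J5: z=[-0.1859, 0.8310, -0.5243] o=[0.3770, 1.1981, 1.1299] → [-0.1315, 0.0529, 0.1306, -0.1859, 0.8310, -0.5243]
J6: z=[-0.9042, -0.3535, -0.2398] o=[0.4839, 1.1847, 0.7466] → [0.0398, 0.1370, -0.3522, -0.9042, -0.3535, -0.2398]
q̇ = J⁺·V = [-0.4060, -0.1120, -0.9370, 0.8030, 0.1900, -0.6360]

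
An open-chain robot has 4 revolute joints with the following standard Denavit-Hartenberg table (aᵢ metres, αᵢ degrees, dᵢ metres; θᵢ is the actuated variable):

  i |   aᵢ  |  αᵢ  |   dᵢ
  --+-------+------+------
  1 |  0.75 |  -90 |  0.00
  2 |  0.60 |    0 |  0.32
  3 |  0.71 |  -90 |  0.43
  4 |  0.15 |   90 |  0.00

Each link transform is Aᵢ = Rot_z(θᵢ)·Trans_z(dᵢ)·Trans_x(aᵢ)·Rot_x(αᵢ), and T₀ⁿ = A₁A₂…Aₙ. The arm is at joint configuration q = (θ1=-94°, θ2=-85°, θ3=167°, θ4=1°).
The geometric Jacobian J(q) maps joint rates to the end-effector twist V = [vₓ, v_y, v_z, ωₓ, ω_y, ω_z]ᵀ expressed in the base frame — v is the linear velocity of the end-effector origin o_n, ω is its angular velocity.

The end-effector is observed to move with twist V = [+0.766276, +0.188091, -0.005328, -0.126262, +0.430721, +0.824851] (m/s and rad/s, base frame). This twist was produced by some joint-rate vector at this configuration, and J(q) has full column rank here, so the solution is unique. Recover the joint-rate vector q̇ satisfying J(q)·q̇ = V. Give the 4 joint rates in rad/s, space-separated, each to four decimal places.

o_n = [0.6812, -0.9719, -0.2539]
J₁: ẑ×o_n = [0.9719, 0.6812, -0.0000], ω = ẑ
J2: z=[0.9976, -0.0698, 0.0000] o=[-0.0523, -0.7482, 0.0000] → [0.0177, 0.2533, -0.1720, 0.9976, -0.0698, 0.0000]
J3: z=[0.9976, -0.0698, 0.0000] o=[0.2633, -0.8227, 0.5977] → [0.0594, 0.8495, -0.1197, 0.9976, -0.0698, 0.0000]
J4: z=[0.0691, 0.9879, -0.1392] o=[0.6853, -0.9512, -0.1054] → [-0.1496, 0.0108, 0.0026, 0.0691, 0.9879, -0.1392]
q̇ = J⁺·V = [0.8840, 0.4800, -0.6360, 0.4250]

0.8840 0.4800 -0.6360 0.4250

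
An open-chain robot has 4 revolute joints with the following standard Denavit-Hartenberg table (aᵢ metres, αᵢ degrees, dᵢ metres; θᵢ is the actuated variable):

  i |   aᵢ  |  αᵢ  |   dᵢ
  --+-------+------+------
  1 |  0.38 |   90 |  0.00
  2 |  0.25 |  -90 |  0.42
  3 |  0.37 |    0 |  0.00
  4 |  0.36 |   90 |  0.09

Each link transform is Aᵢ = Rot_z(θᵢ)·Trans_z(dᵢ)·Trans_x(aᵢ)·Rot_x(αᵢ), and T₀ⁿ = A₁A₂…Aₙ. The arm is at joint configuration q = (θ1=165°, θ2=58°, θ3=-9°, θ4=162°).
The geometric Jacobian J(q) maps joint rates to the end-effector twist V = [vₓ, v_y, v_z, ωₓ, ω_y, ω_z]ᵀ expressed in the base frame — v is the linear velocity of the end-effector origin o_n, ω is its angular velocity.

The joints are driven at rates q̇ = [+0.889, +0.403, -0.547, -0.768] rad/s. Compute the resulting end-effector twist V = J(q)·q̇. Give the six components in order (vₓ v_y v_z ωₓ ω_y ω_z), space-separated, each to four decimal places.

-0.4112 -0.5428 0.1876 -0.9729 0.6779 0.1922

o_n = [-0.3628, 0.4227, 0.2976]
J₁: ẑ×o_n = [-0.4227, -0.3628, 0.0000], ω = ẑ
J2: z=[0.2588, 0.9659, 0.0000] o=[-0.3671, 0.0984, 0.0000] → [0.2875, -0.0770, 0.0798, 0.2588, 0.9659, 0.0000]
J3: z=[0.8192, -0.2195, 0.5299] o=[-0.3863, 0.5383, 0.2120] → [0.0425, -0.0576, -0.0895, 0.8192, -0.2195, 0.5299]
J4: z=[0.8192, -0.2195, 0.5299] o=[-0.5584, 0.6444, 0.5219] → [0.1667, 0.2874, -0.1386, 0.8192, -0.2195, 0.5299]
V = J·q̇ = [-0.4112, -0.5428, 0.1876, -0.9729, 0.6779, 0.1922]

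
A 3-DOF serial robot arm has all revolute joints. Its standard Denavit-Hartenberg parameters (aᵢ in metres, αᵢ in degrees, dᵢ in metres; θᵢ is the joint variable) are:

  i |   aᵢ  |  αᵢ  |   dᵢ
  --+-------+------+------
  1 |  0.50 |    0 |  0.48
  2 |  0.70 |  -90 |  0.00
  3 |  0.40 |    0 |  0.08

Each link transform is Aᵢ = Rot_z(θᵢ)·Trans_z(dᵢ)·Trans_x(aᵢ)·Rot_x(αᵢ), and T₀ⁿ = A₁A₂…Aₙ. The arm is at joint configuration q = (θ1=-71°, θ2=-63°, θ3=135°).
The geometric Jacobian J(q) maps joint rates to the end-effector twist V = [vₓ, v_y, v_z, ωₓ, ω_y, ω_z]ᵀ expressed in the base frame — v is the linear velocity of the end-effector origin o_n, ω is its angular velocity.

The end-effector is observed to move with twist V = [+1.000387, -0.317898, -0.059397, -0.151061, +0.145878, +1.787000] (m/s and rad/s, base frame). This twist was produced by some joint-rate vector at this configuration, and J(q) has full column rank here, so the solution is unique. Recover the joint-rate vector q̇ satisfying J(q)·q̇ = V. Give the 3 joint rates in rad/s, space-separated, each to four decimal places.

0.8590 0.9280 -0.2100

o_n = [-0.0695, -0.8284, 0.1972]
J₁: ẑ×o_n = [0.8284, -0.0695, 0.0000], ω = ẑ
J2: z=[0.0000, 0.0000, 1.0000] o=[0.1628, -0.4728, 0.4800] → [0.3557, -0.2322, 0.0000, 0.0000, 0.0000, 1.0000]
J3: z=[0.7193, -0.6947, 0.0000] o=[-0.3235, -0.9763, 0.4800] → [0.1965, 0.2035, 0.2828, 0.7193, -0.6947, 0.0000]
q̇ = J⁺·V = [0.8590, 0.9280, -0.2100]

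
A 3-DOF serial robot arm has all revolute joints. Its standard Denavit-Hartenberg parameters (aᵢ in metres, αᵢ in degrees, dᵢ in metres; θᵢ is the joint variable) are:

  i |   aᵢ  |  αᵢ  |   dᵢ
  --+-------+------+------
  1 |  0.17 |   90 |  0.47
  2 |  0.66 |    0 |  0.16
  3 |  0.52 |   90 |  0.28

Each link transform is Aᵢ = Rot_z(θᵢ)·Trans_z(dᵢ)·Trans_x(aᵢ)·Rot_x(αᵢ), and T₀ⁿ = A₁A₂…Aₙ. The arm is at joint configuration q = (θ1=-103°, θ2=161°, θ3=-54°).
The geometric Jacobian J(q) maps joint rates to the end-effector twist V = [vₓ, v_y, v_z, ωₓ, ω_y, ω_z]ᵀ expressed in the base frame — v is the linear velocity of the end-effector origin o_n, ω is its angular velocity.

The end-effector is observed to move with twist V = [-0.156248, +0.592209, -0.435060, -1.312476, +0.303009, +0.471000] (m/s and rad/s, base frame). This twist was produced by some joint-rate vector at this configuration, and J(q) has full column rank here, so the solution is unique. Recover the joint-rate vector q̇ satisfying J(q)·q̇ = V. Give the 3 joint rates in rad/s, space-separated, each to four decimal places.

0.4710 0.3690 0.9780

o_n = [-0.2924, 0.6895, 1.1822]
J₁: ẑ×o_n = [-0.6895, -0.2924, 0.0000], ω = ẑ
J2: z=[-0.9744, 0.2250, 0.0000] o=[-0.0382, -0.1656, 0.4700] → [0.1602, 0.6939, -0.7761, -0.9744, 0.2250, 0.0000]
J3: z=[-0.9744, 0.2250, 0.0000] o=[-0.0538, 0.4784, 0.6849] → [0.1119, 0.4845, -0.1520, -0.9744, 0.2250, 0.0000]
q̇ = J⁺·V = [0.4710, 0.3690, 0.9780]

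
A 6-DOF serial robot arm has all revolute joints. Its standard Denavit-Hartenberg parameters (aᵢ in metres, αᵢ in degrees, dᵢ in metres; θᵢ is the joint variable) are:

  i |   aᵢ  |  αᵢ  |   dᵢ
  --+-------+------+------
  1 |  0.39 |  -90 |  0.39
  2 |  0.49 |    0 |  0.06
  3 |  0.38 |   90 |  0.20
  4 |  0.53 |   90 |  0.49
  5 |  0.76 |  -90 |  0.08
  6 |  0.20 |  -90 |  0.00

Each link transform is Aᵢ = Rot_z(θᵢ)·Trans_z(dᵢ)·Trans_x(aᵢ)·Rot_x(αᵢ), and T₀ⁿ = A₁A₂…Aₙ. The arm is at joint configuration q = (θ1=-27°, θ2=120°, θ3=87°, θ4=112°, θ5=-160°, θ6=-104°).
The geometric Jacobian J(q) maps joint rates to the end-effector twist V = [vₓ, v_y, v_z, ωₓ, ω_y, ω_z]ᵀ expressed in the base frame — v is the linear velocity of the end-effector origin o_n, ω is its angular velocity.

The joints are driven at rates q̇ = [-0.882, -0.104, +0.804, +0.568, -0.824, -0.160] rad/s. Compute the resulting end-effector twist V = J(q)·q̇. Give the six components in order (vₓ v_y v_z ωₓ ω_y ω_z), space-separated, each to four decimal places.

0.2333 0.4670 0.0130 0.4543 0.1508 -1.8596

o_n = [-0.4090, 0.4711, 0.0574]
J₁: ẑ×o_n = [-0.4711, -0.4090, 0.0000], ω = ẑ
J2: z=[0.4540, 0.8910, 0.0000] o=[0.3475, -0.1771, 0.3900] → [-0.2964, 0.1510, 0.9682, 0.4540, 0.8910, 0.0000]
J3: z=[0.4540, 0.8910, 0.0000] o=[0.1564, -0.0124, -0.0344] → [0.0817, -0.0416, 0.7232, 0.4540, 0.8910, 0.0000]
J4: z=[-0.4045, 0.2061, -0.8910] o=[-0.0544, 0.3195, 0.1382] → [0.1184, 0.2832, 0.0118, -0.4045, 0.2061, -0.8910]
J5: z=[-0.5660, 0.7088, 0.4209] o=[0.1281, 0.7781, -0.3886] → [0.4453, 0.0264, 0.5544, -0.5660, 0.7088, 0.4209]
J6: z=[0.6258, 0.0370, 0.7791] o=[-0.3251, 0.2994, -0.0018] → [-0.1315, -0.1024, 0.1105, 0.6258, 0.0370, 0.7791]
V = J·q̇ = [0.2333, 0.4670, 0.0130, 0.4543, 0.1508, -1.8596]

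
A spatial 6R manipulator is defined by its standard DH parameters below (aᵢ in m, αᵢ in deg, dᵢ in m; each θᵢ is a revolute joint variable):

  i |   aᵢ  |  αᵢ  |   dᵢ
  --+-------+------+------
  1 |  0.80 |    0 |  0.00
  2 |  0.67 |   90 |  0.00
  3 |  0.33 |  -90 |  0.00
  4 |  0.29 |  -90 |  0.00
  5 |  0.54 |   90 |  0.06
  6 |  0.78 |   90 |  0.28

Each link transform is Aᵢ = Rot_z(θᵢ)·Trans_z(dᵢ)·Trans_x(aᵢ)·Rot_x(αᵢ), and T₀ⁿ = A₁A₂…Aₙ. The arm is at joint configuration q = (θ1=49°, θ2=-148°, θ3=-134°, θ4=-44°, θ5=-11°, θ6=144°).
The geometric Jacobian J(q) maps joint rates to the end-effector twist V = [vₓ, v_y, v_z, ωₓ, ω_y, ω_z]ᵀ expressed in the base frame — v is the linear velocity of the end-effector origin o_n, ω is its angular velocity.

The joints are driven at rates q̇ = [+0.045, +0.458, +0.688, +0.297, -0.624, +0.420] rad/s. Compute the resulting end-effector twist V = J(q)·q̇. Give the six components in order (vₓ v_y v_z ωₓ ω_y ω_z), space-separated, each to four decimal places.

0.2098 -0.6708 0.2056 -1.2011 -0.6718 0.3636

o_n = [0.7449, 0.2629, -0.7515]
J₁: ẑ×o_n = [-0.2629, 0.7449, 0.0000], ω = ẑ
J2: z=[0.0000, 0.0000, 1.0000] o=[0.5248, 0.6038, 0.0000] → [0.3409, 0.2201, -0.0000, 0.0000, 0.0000, 1.0000]
J3: z=[-0.9877, 0.1564, 0.0000] o=[0.4200, -0.0580, 0.0000] → [-0.1176, -0.7422, -0.3678, -0.9877, 0.1564, 0.0000]
J4: z=[-0.1125, -0.7105, -0.6947] o=[0.4559, 0.1684, -0.2374] → [0.4309, -0.2586, 0.1947, -0.1125, -0.7105, -0.6947]
J5: z=[0.7860, 0.3641, -0.4997] o=[0.2796, 0.3431, -0.3874] → [-0.1726, 0.0536, -0.2324, 0.7860, 0.3641, -0.4997]
J6: z=[0.0055, -0.8123, -0.5832] o=[-0.0071, 0.6109, -0.7633] → [-0.2125, -0.4386, 0.6090, 0.0055, -0.8123, -0.5832]
V = J·q̇ = [0.2098, -0.6708, 0.2056, -1.2011, -0.6718, 0.3636]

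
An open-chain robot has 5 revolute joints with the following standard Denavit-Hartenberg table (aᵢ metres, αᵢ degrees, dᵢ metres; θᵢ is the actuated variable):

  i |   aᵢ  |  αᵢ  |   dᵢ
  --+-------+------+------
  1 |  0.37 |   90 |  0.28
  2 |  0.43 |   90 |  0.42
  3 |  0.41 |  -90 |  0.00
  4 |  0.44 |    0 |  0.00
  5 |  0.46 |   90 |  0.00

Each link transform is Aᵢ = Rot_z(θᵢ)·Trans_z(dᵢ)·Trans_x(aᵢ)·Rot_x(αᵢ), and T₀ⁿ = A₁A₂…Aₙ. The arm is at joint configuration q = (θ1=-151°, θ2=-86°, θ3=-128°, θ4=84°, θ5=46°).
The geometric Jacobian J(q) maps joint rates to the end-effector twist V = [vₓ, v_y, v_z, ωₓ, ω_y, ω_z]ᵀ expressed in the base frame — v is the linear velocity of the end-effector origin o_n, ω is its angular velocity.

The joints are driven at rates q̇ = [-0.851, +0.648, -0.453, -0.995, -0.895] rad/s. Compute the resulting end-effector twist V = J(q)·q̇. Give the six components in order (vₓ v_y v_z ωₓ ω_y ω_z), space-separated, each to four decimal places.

o_n = [-1.1754, -0.3158, 0.0046]
J₁: ẑ×o_n = [0.3158, -1.1754, 0.0000], ω = ẑ
J2: z=[-0.4848, 0.8746, 0.0000] o=[-0.3236, -0.1794, 0.2800] → [-0.2409, -0.1335, 0.8112, -0.4848, 0.8746, 0.0000]
J3: z=[0.8725, 0.4836, -0.0698] o=[-0.5535, 0.1734, -0.1490] → [0.0401, -0.0906, -0.1260, 0.8725, 0.4836, -0.0698]
J4: z=[0.2504, -0.5651, -0.7861] o=[-0.3814, -0.1006, 0.1029] → [-0.1136, 0.6488, -0.5026, 0.2504, -0.5651, -0.7861]
J5: z=[0.2504, -0.5651, -0.7861] o=[-0.7439, -0.3430, 0.1616] → [0.1101, 0.3785, -0.2370, 0.2504, -0.5651, -0.7861]
V = J·q̇ = [-0.4285, -0.0295, 1.2949, -1.1827, 1.4157, 0.6663]

-0.4285 -0.0295 1.2949 -1.1827 1.4157 0.6663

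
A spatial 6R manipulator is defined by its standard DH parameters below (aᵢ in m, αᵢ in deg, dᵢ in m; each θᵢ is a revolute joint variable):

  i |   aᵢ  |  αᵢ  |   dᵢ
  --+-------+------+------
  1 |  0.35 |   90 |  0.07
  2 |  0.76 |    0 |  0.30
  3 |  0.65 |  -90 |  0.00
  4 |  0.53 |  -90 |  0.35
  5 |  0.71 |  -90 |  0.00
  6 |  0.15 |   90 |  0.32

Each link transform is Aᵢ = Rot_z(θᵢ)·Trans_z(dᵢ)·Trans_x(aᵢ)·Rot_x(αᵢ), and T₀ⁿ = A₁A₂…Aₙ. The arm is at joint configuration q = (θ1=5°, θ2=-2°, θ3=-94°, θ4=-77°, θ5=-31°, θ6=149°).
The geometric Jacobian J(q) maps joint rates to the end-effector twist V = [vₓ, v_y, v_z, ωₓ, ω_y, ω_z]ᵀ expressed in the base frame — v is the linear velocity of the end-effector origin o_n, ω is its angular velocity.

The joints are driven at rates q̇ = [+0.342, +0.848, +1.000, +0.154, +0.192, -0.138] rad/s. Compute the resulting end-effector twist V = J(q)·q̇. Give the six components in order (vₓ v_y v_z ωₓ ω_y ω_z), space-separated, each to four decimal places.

o_n = [1.5182, -1.3528, -0.8343]
J₁: ẑ×o_n = [1.3528, 1.5182, -0.0000], ω = ẑ
J2: z=[0.0872, -0.9962, 0.0000] o=[0.3487, 0.0305, 0.0700] → [0.9008, 0.0788, 1.0445, 0.0872, -0.9962, 0.0000]
J3: z=[0.0872, -0.9962, 0.0000] o=[1.1315, -0.2022, 0.0435] → [0.8744, 0.0765, 0.2850, 0.0872, -0.9962, 0.0000]
J4: z=[0.9907, 0.0867, -0.1045] o=[1.0638, -0.2081, -0.6030] → [-0.1397, 0.1816, -1.1735, 0.9907, 0.0867, -0.1045]
J5: z=[-0.1211, 0.2152, -0.9690] o=[1.4431, -0.6933, -0.7581] → [-0.6555, -0.0820, 0.0637, -0.1211, 0.2152, -0.9690]
J6: z=[-0.8176, -0.5753, -0.0256] o=[1.8428, -1.2536, -0.9325] → [-0.0591, 0.0886, -0.1056, -0.8176, -0.5753, -0.0256]
V = J·q̇ = [1.9617, 0.6626, 1.0168, 0.4032, -1.7069, 0.1434]

1.9617 0.6626 1.0168 0.4032 -1.7069 0.1434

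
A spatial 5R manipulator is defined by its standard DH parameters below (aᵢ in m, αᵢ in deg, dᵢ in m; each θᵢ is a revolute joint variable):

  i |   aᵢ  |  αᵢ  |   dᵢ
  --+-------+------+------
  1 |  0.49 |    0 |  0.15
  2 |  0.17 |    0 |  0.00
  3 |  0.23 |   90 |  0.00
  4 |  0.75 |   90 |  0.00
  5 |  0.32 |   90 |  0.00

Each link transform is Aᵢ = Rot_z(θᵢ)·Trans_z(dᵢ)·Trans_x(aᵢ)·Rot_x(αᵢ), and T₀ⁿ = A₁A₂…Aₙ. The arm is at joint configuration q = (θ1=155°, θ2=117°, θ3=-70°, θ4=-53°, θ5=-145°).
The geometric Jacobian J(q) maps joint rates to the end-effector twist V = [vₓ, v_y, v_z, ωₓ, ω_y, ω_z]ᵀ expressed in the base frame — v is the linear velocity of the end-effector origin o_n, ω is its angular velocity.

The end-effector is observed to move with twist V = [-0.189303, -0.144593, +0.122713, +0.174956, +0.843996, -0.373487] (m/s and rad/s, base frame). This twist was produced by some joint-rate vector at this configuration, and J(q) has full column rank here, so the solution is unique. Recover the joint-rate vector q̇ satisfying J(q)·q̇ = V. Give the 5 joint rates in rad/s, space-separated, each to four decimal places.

o_n = [-0.8549, -0.3291, -0.2396]
J₁: ẑ×o_n = [0.3291, -0.8549, 0.0000], ω = ẑ
J2: z=[0.0000, 0.0000, 1.0000] o=[-0.4441, 0.2071, 0.1500] → [0.5362, -0.4108, 0.0000, 0.0000, 0.0000, 1.0000]
J3: z=[0.0000, 0.0000, 1.0000] o=[-0.4382, 0.0372, 0.1500] → [0.3663, -0.4167, 0.0000, 0.0000, 0.0000, 1.0000]
J4: z=[-0.3746, 0.9272, 0.0000] o=[-0.6514, -0.0490, 0.1500] → [-0.3613, -0.1460, 0.2936, -0.3746, 0.9272, 0.0000]
J5: z=[0.7405, 0.2992, -0.6018] o=[-1.0699, -0.2181, -0.4490] → [-0.0042, -0.2844, -0.1466, 0.7405, 0.2992, -0.6018]
q̇ = J⁺·V = [-0.2800, 0.3920, -0.1250, 0.7170, 0.5990]

-0.2800 0.3920 -0.1250 0.7170 0.5990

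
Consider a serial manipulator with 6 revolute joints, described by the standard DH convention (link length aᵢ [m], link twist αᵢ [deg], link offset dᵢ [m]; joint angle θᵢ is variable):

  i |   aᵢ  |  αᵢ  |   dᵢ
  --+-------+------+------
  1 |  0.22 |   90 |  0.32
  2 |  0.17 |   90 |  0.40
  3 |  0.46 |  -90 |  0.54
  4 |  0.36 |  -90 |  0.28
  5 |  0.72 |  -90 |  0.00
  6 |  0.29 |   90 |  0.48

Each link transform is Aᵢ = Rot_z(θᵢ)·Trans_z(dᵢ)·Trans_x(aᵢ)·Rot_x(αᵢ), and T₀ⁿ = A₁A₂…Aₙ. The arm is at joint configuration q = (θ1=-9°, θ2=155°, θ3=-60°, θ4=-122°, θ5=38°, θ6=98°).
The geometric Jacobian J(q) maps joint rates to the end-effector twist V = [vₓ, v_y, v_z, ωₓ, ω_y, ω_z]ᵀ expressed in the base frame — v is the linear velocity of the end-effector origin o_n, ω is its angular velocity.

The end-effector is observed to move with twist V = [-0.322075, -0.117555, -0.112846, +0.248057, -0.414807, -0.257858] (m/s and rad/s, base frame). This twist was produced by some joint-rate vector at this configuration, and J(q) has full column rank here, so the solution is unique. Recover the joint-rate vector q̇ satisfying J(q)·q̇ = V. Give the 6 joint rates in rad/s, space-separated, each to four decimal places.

0.4460 0.7120 -0.6800 -0.8550 0.0970 -0.2330

o_n = [0.8495, -0.3670, 0.9940]
J₁: ẑ×o_n = [0.3670, 0.8495, -0.0000], ω = ẑ
J2: z=[-0.1564, -0.9877, 0.0000] o=[0.2173, -0.0344, 0.3200] → [-0.6657, 0.1054, 0.6764, -0.1564, -0.9877, 0.0000]
J3: z=[0.4174, -0.0661, 0.9063] o=[0.0025, -0.4054, 0.3918] → [-0.0746, 0.5162, 0.0720, 0.4174, -0.0661, 0.9063]
J4: z=[-0.8534, -0.3711, 0.3660] o=[0.0844, -0.0150, 0.9785] → [0.1231, 0.2933, 0.5843, -0.8534, -0.3711, 0.3660]
J5: z=[-0.0435, 0.7505, 0.6595] o=[0.0324, -0.3158, 1.3173] → [-0.2089, 0.5248, -0.6110, -0.0435, 0.7505, 0.6595]
J6: z=[0.3528, 0.6291, -0.6927] o=[0.7054, -0.4616, 1.5276] → [-0.2702, 0.0884, -0.0573, 0.3528, 0.6291, -0.6927]
q̇ = J⁺·V = [0.4460, 0.7120, -0.6800, -0.8550, 0.0970, -0.2330]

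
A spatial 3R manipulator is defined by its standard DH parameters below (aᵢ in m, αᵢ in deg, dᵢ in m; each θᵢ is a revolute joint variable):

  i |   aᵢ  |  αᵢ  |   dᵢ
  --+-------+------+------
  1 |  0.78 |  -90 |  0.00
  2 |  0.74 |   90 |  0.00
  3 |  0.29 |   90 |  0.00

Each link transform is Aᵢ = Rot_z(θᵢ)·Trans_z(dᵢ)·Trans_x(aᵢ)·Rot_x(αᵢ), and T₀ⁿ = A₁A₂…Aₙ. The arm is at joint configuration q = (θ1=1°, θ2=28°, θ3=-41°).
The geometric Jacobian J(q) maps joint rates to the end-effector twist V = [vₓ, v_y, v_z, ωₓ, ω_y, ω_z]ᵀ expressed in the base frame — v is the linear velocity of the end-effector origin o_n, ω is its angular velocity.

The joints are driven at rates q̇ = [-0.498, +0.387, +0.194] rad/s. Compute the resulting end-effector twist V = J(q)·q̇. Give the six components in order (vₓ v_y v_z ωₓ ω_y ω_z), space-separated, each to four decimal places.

o_n = [1.6297, -0.1618, -0.4502]
J₁: ẑ×o_n = [0.1618, 1.6297, -0.0000], ω = ẑ
J2: z=[-0.0175, 0.9998, 0.0000] o=[0.7799, 0.0136, 0.0000] → [-0.4501, -0.0079, -0.8466, -0.0175, 0.9998, 0.0000]
J3: z=[0.4694, 0.0082, 0.8829] o=[1.4332, 0.0250, -0.3474] → [0.1641, 0.2218, -0.0893, 0.4694, 0.0082, 0.8829]
V = J·q̇ = [-0.2229, -0.7716, -0.3450, 0.0843, 0.3885, -0.3267]

-0.2229 -0.7716 -0.3450 0.0843 0.3885 -0.3267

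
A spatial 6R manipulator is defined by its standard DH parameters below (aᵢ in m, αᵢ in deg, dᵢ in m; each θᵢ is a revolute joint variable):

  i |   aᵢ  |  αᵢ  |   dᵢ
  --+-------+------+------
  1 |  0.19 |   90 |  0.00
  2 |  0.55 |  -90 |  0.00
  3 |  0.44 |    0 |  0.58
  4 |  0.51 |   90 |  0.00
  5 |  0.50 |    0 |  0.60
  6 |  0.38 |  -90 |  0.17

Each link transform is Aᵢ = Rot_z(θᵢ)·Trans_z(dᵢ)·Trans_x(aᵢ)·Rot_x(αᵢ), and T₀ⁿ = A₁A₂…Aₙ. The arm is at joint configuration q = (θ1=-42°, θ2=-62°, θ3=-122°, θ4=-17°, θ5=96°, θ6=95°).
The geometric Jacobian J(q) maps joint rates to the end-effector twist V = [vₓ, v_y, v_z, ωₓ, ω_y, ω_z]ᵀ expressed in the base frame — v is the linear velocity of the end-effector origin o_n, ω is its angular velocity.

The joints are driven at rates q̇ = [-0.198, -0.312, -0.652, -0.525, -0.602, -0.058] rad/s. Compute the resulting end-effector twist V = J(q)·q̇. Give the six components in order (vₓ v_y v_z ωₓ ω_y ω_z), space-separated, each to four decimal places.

o_n = [0.8144, -0.5282, 0.6944]
J₁: ẑ×o_n = [0.5282, 0.8144, -0.0000], ω = ẑ
J2: z=[-0.6691, -0.7431, 0.0000] o=[0.1412, -0.1271, 0.0000] → [-0.5161, 0.4647, 0.7687, -0.6691, -0.7431, 0.0000]
J3: z=[0.6562, -0.5908, 0.4695] o=[0.3331, -0.2999, -0.4856] → [-0.5900, -0.5483, 0.1346, 0.6562, -0.5908, 0.4695]
J4: z=[0.6562, -0.5908, 0.4695] o=[0.3826, -0.8466, -0.0075] → [-0.5642, -0.2578, 0.4640, 0.6562, -0.5908, 0.4695]
J5: z=[0.2761, 0.7670, 0.5793] o=[0.0245, -0.9744, 0.3324] → [0.0193, 0.3576, -0.4827, 0.2761, 0.7670, 0.5793]
J6: z=[0.2761, 0.7670, 0.5793] o=[0.5531, -0.7949, 0.8786] → [-0.2957, 0.2022, -0.1268, 0.2761, 0.7670, 0.5793]
V = J·q̇ = [0.7428, -0.0404, -0.2733, -0.7458, 0.4211, -1.1329]

0.7428 -0.0404 -0.2733 -0.7458 0.4211 -1.1329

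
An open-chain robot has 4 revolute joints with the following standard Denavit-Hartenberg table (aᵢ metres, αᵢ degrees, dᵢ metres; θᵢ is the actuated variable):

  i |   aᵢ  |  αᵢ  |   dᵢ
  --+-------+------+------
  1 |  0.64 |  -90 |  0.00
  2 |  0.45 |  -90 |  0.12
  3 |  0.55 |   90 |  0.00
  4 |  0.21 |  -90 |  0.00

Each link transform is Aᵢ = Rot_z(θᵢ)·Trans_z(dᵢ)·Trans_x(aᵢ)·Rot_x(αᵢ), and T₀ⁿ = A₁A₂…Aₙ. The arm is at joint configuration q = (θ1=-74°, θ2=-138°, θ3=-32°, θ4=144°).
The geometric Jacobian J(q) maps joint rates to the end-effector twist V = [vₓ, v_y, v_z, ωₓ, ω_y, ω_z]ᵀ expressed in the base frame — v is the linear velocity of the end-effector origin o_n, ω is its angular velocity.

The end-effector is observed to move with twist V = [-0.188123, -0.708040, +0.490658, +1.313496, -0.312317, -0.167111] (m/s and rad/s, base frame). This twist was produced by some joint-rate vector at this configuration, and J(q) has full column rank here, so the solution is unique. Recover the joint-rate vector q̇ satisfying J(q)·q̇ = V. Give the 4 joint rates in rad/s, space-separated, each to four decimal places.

-0.6500 0.9060 0.8020 0.3190

o_n = [0.3499, -0.0543, 0.6085]
J₁: ẑ×o_n = [0.0543, 0.3499, -0.0000], ω = ẑ
J2: z=[0.9613, 0.2756, 0.0000] o=[0.1764, -0.6152, 0.0000] → [0.1677, -0.5850, 0.4914, 0.9613, 0.2756, 0.0000]
J3: z=[0.1844, -0.6432, 0.7431] o=[0.1996, -0.2607, 0.3011] → [-0.3511, 0.0550, 0.1348, 0.1844, -0.6432, 0.7431]
J4: z=[0.9237, -0.1448, -0.3546] o=[0.3842, 0.1529, 0.6132] → [-0.0728, 0.0165, -0.1963, 0.9237, -0.1448, -0.3546]
q̇ = J⁺·V = [-0.6500, 0.9060, 0.8020, 0.3190]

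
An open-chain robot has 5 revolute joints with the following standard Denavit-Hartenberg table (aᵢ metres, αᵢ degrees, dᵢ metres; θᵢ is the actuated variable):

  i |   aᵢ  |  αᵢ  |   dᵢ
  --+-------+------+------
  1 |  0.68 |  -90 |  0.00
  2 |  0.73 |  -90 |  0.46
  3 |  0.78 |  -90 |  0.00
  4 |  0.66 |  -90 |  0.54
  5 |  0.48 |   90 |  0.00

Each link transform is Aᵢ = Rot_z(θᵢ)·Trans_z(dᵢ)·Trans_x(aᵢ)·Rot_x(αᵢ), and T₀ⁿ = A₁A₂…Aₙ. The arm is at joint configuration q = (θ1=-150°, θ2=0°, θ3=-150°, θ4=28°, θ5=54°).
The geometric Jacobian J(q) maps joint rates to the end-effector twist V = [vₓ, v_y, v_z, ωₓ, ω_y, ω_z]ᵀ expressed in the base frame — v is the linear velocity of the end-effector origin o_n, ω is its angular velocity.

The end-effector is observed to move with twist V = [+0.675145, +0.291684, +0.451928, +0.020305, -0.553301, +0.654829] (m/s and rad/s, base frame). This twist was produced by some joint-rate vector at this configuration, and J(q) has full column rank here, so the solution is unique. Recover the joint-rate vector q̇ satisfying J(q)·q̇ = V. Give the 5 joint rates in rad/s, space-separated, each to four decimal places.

o_n = [0.6208, -1.2550, 0.4423]
J₁: ẑ×o_n = [1.2550, 0.6208, -0.0000], ω = ẑ
J2: z=[0.5000, -0.8660, 0.0000] o=[-0.5889, -0.3400, 0.0000] → [-0.3830, -0.2212, 0.5901, 0.5000, -0.8660, 0.0000]
J3: z=[0.0000, -0.0000, -1.0000] o=[-0.9911, -1.1034, 0.0000] → [-0.1517, -1.6119, 0.0000, 0.0000, -0.0000, -1.0000]
J4: z=[0.0000, -1.0000, 0.0000] o=[-0.2111, -1.1034, 0.0000] → [-0.4423, 0.0000, 0.8319, 0.0000, -1.0000, 0.0000]
J5: z=[-0.4695, -0.0000, 0.8829] o=[0.3716, -1.6434, 0.3099] → [-0.3429, 0.2821, -0.1823, -0.4695, -0.0000, 0.8829]
q̇ = J⁺·V = [0.7480, 0.0500, 0.1020, 0.5100, 0.0100]

0.7480 0.0500 0.1020 0.5100 0.0100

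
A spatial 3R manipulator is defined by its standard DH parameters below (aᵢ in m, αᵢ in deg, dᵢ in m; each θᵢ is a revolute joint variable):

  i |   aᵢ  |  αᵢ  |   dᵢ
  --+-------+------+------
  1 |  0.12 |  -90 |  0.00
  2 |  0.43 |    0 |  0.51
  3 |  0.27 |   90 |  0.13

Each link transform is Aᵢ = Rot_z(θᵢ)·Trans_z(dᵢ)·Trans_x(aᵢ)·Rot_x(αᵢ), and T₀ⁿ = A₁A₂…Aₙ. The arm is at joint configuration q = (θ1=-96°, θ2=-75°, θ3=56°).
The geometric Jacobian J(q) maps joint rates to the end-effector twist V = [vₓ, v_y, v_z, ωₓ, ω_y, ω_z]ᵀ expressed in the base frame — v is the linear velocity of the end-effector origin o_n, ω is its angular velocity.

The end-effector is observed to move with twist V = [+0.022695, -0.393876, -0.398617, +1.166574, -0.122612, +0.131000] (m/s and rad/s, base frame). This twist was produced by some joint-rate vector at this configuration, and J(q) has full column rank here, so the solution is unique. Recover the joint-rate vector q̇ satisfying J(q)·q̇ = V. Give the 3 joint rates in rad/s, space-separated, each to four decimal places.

o_n = [0.5856, -0.5508, 0.5033]
J₁: ẑ×o_n = [0.5508, 0.5856, -0.0000], ω = ẑ
J2: z=[0.9945, -0.1045, 0.0000] o=[-0.0125, -0.1193, 0.0000] → [-0.0526, -0.5005, -0.3666, 0.9945, -0.1045, 0.0000]
J3: z=[0.9945, -0.1045, 0.0000] o=[0.4830, -0.2833, 0.4153] → [-0.0092, -0.0874, -0.2553, 0.9945, -0.1045, 0.0000]
q̇ = J⁺·V = [0.1310, 0.8910, 0.2820]

0.1310 0.8910 0.2820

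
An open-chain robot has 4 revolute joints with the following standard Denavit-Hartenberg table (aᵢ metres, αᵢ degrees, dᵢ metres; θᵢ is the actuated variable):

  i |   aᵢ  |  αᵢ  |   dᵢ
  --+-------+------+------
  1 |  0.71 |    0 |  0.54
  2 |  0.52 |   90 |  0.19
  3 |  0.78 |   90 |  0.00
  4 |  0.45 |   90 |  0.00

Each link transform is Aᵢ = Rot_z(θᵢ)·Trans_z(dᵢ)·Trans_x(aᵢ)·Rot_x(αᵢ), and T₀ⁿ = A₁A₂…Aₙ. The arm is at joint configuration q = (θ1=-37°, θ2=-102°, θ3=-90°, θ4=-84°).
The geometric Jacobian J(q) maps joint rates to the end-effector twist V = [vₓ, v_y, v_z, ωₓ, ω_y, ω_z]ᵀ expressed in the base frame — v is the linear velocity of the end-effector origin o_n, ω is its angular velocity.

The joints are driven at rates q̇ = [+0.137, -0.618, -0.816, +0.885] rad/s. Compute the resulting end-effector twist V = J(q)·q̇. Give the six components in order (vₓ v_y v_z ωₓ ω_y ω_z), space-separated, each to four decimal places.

o_n = [0.4682, -1.1062, -0.0970]
J₁: ẑ×o_n = [1.1062, 0.4682, -0.0000], ω = ẑ
J2: z=[0.0000, 0.0000, 1.0000] o=[0.5670, -0.4273, 0.5400] → [0.6789, -0.0988, 0.0000, 0.0000, 0.0000, 1.0000]
J3: z=[-0.6561, 0.7547, 0.0000] o=[0.1746, -0.7684, 0.7300] → [-0.6242, -0.5426, 0.0000, -0.6561, 0.7547, 0.0000]
J4: z=[0.7547, 0.6561, -0.0000] o=[0.1746, -0.7684, -0.0500] → [-0.0309, 0.0355, -0.4475, 0.7547, 0.6561, -0.0000]
V = J·q̇ = [0.2140, 0.5994, -0.3961, 1.2033, -0.0352, -0.4810]

0.2140 0.5994 -0.3961 1.2033 -0.0352 -0.4810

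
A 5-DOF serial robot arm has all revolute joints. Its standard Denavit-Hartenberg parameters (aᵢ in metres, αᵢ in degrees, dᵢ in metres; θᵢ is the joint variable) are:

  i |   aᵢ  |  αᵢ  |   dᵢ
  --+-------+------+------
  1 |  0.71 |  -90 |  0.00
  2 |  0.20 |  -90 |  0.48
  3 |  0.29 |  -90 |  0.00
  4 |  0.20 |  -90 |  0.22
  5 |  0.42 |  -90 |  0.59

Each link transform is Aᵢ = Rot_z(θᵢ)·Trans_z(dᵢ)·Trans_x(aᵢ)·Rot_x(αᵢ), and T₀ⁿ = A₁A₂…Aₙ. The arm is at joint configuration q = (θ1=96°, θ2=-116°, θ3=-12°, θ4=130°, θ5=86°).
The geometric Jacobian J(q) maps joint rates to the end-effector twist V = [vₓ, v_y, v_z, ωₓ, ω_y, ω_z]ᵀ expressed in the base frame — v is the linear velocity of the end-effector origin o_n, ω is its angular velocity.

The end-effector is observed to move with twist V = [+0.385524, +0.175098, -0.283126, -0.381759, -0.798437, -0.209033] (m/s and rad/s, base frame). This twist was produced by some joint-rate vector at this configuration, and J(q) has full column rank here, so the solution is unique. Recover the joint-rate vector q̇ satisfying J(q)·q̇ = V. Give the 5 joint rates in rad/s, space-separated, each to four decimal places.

-0.2550 0.5180 -0.3620 0.1310 -0.4600

o_n = [-0.7069, 0.8871, -0.0401]
J₁: ẑ×o_n = [-0.8871, -0.7069, 0.0000], ω = ẑ
J2: z=[-0.9945, -0.1045, 0.0000] o=[-0.0742, 0.7061, 0.0000] → [0.0042, -0.0399, -0.2461, -0.9945, -0.1045, 0.0000]
J3: z=[-0.0939, 0.8939, 0.4384] o=[-0.5424, 0.5687, 0.1798] → [-0.3361, -0.0928, 0.1171, -0.0939, 0.8939, 0.4384]
J4: z=[0.9823, 0.0116, 0.1869] o=[-0.5894, 0.4388, 0.4347] → [-0.0893, 0.4445, 0.4417, 0.9823, 0.0116, 0.1869]
J5: z=[0.0637, 0.9179, -0.3917] o=[-0.3381, 0.3620, 0.2956] → [-0.1025, 0.1659, 0.3720, 0.0637, 0.9179, -0.3917]
q̇ = J⁺·V = [-0.2550, 0.5180, -0.3620, 0.1310, -0.4600]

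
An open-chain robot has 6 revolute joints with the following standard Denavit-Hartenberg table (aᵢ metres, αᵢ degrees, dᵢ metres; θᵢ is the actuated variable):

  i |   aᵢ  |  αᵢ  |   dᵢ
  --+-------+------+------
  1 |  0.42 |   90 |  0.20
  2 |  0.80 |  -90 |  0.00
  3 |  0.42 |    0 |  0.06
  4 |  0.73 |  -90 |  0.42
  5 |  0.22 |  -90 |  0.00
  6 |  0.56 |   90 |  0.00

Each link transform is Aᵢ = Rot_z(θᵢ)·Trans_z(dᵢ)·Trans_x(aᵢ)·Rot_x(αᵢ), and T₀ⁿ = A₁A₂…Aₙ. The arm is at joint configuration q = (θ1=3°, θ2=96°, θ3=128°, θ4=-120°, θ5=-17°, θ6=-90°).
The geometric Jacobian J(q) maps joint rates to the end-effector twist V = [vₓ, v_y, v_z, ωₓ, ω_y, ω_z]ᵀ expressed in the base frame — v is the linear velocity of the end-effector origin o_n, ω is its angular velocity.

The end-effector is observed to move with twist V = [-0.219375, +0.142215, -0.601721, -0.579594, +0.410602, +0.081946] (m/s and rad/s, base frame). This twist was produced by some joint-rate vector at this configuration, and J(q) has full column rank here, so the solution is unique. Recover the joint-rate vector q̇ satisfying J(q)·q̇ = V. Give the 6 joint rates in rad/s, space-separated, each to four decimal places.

o_n = [-0.3200, 1.0010, 1.5302]
J₁: ẑ×o_n = [-1.0010, -0.3200, 0.0000], ω = ẑ
J2: z=[0.0523, -0.9986, 0.0000] o=[0.4194, 0.0220, 0.2000] → [-1.3284, -0.0696, -0.6871, 0.0523, -0.9986, 0.0000]
J3: z=[-0.9932, -0.0520, -0.1045] o=[0.3359, 0.0176, 0.9956] → [0.0750, 0.5995, -1.0108, -0.9932, -0.0520, -0.1045]
J4: z=[-0.9932, -0.0520, -0.1045] o=[0.2860, 0.3464, 0.7322] → [0.0269, 0.8559, -0.6817, -0.9932, -0.0520, -0.1045]
J5: z=[-0.0373, 0.9897, -0.1384] o=[-0.2119, 0.4220, 1.4072] → [0.2018, 0.0195, 0.0853, -0.0373, 0.9897, -0.1384]
J6: z=[0.9174, 0.0888, 0.3879] o=[-0.2991, 0.4468, 1.6077] → [-0.2219, 0.0630, 0.5103, 0.9174, 0.0888, 0.3879]
q̇ = J⁺·V = [0.2560, 0.1100, 0.6130, -0.1620, 0.5610, -0.1270]

0.2560 0.1100 0.6130 -0.1620 0.5610 -0.1270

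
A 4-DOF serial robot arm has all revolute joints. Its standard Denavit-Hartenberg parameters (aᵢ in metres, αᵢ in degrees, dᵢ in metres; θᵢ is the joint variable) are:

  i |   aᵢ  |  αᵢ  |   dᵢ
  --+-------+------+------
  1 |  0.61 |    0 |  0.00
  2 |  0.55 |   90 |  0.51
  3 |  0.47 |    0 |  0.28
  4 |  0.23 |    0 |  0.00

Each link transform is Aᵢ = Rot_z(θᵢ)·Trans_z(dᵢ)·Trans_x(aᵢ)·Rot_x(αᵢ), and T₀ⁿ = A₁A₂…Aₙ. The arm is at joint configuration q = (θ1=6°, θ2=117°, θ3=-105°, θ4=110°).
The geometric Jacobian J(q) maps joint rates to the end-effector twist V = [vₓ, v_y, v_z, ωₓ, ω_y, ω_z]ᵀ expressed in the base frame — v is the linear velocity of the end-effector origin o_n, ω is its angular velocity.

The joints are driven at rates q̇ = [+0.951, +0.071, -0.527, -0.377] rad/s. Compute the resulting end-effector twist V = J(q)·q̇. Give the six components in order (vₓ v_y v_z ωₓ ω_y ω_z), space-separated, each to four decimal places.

o_n = [0.4834, 0.7677, 0.0761]
J₁: ẑ×o_n = [-0.7677, 0.4834, 0.0000], ω = ẑ
J2: z=[0.0000, 0.0000, 1.0000] o=[0.6067, 0.0638, 0.0000] → [-0.7039, -0.1233, 0.0000, 0.0000, 0.0000, 1.0000]
J3: z=[0.8387, 0.5446, 0.0000] o=[0.3071, 0.5250, 0.5100] → [-0.2363, 0.3639, 0.1075, 0.8387, 0.5446, 0.0000]
J4: z=[0.8387, 0.5446, 0.0000] o=[0.6082, 0.5755, 0.0560] → [0.0109, -0.0168, 0.2291, 0.8387, 0.5446, 0.0000]
V = J·q̇ = [-0.6596, 0.2655, -0.1430, -0.7582, -0.4924, 1.0220]

-0.6596 0.2655 -0.1430 -0.7582 -0.4924 1.0220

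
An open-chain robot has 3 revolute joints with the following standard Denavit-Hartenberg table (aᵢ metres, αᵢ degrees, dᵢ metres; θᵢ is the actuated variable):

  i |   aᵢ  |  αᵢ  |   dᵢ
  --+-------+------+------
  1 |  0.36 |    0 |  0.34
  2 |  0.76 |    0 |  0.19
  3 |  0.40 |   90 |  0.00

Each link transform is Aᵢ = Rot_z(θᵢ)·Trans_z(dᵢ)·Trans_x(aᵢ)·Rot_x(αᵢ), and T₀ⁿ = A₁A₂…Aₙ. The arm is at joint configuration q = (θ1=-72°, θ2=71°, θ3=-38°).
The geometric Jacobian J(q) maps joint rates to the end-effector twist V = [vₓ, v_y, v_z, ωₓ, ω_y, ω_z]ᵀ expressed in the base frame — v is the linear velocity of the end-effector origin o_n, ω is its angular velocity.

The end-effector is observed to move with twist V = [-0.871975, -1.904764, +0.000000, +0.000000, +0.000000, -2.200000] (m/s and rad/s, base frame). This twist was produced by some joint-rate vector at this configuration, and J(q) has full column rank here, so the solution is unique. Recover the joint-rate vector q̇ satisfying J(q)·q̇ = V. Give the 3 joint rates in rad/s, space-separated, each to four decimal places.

o_n = [1.1820, -0.6074, 0.5300]
J₁: ẑ×o_n = [0.6074, 1.1820, -0.0000], ω = ẑ
J2: z=[0.0000, 0.0000, 1.0000] o=[0.1112, -0.3424, 0.3400] → [0.2650, 1.0707, -0.0000, 0.0000, 0.0000, 1.0000]
J3: z=[0.0000, 0.0000, 1.0000] o=[0.8711, -0.3556, 0.5300] → [0.2517, 0.3109, -0.0000, 0.0000, 0.0000, 1.0000]
q̇ = J⁺·V = [-0.8720, -0.6070, -0.7210]

-0.8720 -0.6070 -0.7210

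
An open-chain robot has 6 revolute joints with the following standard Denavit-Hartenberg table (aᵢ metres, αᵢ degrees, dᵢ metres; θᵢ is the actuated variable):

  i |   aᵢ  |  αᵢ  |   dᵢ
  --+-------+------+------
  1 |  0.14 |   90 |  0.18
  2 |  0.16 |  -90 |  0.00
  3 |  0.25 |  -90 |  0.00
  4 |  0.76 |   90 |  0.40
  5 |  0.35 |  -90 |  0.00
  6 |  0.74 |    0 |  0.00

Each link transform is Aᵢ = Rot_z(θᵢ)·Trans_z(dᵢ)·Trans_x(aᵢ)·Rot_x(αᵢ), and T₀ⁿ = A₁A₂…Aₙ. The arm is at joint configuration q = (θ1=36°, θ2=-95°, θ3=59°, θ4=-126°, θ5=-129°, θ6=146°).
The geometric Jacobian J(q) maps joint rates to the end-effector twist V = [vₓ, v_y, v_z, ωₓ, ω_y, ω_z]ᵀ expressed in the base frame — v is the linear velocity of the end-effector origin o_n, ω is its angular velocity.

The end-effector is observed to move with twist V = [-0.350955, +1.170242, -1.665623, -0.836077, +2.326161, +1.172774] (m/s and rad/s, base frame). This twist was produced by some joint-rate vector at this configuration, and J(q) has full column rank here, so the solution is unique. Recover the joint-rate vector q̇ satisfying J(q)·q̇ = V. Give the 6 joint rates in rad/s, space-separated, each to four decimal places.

o_n = [0.7332, 0.9607, 0.4297]
J₁: ẑ×o_n = [-0.9607, 0.7332, 0.0000], ω = ẑ
J2: z=[0.5878, -0.8090, 0.0000] o=[0.1133, 0.0823, 0.1800] → [-0.2020, -0.1468, 1.0179, 0.5878, -0.8090, 0.0000]
J3: z=[0.8059, 0.5855, -0.0872] o=[0.1020, 0.0741, 0.0206] → [0.3168, -0.3847, 0.3450, 0.8059, 0.5855, -0.0872]
J4: z=[-0.2423, 0.4606, 0.8539] o=[-0.0331, 0.2409, -0.1077] → [-0.3672, 0.7845, -0.5273, -0.2423, 0.4606, 0.8539]
J5: z=[-0.0367, -0.8839, 0.4663] o=[0.6069, 0.4871, 0.4095] → [-0.2387, 0.0597, 0.0943, -0.0367, -0.8839, 0.4663]
J6: z=[0.9059, -0.2264, -0.3578] o=[0.4592, 0.3439, 0.1264] → [0.1520, -0.3729, 0.6209, 0.9059, -0.2264, -0.3578]
q̇ = J⁺·V = [0.4810, -0.8600, 0.7440, 0.9120, -0.6690, -0.8100]

0.4810 -0.8600 0.7440 0.9120 -0.6690 -0.8100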